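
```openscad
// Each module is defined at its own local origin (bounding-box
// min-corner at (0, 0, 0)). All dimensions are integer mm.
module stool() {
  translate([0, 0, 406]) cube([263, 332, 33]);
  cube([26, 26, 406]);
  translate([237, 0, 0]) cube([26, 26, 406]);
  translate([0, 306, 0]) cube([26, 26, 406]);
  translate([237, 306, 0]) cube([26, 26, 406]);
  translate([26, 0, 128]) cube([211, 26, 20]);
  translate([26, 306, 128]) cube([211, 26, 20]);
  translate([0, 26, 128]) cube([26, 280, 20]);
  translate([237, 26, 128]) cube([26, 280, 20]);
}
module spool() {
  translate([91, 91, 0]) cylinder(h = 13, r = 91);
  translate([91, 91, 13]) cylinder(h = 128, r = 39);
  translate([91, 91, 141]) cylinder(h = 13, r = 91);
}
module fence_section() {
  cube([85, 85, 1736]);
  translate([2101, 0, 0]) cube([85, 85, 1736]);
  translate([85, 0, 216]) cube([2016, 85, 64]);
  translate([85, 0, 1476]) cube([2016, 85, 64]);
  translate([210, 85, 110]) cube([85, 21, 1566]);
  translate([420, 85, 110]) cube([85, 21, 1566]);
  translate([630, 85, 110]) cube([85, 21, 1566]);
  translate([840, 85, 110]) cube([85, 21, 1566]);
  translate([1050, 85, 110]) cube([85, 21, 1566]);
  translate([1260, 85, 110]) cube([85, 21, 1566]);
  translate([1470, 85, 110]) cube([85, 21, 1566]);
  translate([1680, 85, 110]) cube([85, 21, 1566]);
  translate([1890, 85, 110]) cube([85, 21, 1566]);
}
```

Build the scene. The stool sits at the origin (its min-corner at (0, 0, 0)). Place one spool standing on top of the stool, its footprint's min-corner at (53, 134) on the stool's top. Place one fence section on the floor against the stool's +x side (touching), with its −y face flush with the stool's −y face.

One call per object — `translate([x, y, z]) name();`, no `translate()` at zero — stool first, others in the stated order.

stool();
translate([53, 134, 439]) spool();
translate([263, 0, 0]) fence_section();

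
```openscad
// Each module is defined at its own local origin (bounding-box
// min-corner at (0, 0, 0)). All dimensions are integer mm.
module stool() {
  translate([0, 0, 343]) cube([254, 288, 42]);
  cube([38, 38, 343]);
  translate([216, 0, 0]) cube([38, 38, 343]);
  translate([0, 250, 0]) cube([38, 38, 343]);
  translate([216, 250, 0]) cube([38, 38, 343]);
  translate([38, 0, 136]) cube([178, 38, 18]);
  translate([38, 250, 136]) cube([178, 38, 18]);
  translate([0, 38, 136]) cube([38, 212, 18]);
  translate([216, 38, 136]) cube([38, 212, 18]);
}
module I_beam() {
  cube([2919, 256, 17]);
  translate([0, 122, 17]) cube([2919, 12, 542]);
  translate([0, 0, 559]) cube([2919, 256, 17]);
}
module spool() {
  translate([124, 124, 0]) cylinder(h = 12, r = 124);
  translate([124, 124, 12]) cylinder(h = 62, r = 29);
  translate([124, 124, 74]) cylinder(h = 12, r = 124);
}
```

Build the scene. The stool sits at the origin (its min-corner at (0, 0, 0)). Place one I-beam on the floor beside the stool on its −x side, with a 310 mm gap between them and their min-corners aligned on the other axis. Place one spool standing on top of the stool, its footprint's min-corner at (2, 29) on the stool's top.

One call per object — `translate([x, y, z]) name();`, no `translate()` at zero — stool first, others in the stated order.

stool();
translate([-3229, 0, 0]) I_beam();
translate([2, 29, 385]) spool();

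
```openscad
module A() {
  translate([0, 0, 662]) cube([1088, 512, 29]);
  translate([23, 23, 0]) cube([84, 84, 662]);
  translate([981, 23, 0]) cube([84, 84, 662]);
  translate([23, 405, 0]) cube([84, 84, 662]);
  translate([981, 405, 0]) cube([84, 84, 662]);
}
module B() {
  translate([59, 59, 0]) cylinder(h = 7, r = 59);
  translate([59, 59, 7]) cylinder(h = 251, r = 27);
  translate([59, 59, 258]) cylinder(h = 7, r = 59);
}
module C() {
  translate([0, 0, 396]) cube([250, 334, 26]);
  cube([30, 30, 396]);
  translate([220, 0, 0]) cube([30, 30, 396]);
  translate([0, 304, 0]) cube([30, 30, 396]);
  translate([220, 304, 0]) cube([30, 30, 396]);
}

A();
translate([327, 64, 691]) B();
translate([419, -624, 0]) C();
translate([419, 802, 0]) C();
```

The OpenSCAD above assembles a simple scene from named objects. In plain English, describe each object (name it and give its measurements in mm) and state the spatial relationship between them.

A is a table: top 1088 mm (x) × 512 mm (y), 29 mm thick, upper face at z = 691 mm, on four 84×84 mm square legs, each inset 23 mm from the nearest pair of top edges, running from z = 0 to the bottom of the top.

B is a spool: two coaxial disc flanges of radius 59 mm and thickness 7 mm, joined by a core cylinder of radius 27 mm and height 251 mm. The lower flange rests on z = 0 and the three cylinders share a vertical axis.

C is a simple wooden stool: a rectangular seat 250 mm (x) by 334 mm (y), 26 mm thick, top face at z = 422 mm, on four square legs, each 30×30 mm in cross-section. The legs rest on z = 0, each flush with a corner of the seat.

The spool is on top of the table. Two stools sit around the table at the −y, +y sides.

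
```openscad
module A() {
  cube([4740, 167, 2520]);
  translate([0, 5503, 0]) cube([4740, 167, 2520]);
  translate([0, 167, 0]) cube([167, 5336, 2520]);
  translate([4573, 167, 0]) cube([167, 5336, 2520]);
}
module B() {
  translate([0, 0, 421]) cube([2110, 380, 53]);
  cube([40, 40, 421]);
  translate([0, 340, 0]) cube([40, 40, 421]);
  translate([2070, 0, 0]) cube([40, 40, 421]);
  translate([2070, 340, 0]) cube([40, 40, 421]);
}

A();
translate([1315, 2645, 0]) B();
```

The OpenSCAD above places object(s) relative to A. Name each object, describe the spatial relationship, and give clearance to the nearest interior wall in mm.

A is a house frame. B is a bench. The bench sits inside the house frame, centred. The clearance to the nearest interior wall is 1148 mm.

Clearances: x = 1148, y = 2478; minimum 1148 mm.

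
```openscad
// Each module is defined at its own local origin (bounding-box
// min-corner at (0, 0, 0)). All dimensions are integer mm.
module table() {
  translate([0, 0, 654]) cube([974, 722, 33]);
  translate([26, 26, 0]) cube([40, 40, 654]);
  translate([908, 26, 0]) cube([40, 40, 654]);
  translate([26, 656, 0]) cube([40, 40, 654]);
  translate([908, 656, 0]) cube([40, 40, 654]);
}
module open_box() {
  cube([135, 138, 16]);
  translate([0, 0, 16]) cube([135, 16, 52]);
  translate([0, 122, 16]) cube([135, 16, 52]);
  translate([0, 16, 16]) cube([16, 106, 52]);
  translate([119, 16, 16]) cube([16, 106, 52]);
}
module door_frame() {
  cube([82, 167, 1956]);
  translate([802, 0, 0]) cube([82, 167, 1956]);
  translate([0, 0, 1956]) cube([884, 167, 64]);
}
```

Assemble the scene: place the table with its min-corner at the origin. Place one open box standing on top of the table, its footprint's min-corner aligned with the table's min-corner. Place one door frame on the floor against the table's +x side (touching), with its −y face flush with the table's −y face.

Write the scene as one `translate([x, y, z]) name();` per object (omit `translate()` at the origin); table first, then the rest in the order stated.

table();
translate([0, 0, 687]) open_box();
translate([974, 0, 0]) door_frame();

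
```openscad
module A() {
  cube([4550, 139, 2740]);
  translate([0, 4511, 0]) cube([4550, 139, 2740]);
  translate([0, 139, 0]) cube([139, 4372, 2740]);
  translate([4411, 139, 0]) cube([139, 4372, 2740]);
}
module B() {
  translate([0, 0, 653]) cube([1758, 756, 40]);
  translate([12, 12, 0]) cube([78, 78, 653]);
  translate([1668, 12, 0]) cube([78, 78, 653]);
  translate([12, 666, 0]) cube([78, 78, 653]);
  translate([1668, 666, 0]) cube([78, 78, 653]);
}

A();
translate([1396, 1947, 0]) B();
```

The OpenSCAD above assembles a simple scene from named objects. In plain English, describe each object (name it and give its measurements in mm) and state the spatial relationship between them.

A is a box-shaped house frame (walls only): outside footprint 4550×4650 mm, wall height 2740 mm, wall thickness 139 mm. The two y-facing walls run the full x-width; the two x-facing walls fit between the inner faces of the y-facing walls.

B is a table: top 1758 mm (x) × 756 mm (y), 40 mm thick, upper face at z = 693 mm, on four 78×78 mm square legs, each inset 12 mm from the nearest pair of top edges, running from z = 0 to the bottom of the top.

The table sits inside the house frame, centred.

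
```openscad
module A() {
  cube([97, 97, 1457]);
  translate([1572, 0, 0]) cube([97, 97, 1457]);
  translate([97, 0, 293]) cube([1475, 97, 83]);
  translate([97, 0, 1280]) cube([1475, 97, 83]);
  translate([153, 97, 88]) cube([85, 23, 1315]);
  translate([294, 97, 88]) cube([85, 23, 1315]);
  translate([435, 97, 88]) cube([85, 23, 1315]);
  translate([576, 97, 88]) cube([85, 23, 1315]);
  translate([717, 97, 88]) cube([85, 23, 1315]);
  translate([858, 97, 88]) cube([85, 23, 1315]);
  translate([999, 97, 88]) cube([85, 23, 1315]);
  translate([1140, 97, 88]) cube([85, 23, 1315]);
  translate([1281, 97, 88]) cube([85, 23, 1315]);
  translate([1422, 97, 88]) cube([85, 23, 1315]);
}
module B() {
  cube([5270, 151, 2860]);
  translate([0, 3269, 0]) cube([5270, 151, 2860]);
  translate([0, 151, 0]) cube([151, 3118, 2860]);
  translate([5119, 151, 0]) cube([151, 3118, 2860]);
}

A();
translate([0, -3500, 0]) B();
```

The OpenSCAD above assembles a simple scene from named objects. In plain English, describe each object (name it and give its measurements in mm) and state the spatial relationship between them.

A is a fence section. Two 97×97 mm posts, 1457 mm tall, stand on the floor with a clear span of 1475 mm between their inner faces. Two horizontal rails of 97×83 mm section span the gap between the posts with their undersides at z = 293 mm and z = 1280 mm, flush with the posts' −y face. 10 pickets, each 85 mm wide, 23 mm thick and 1315 mm tall, are fixed to the +y face of the rails with their bottoms at z = 88 mm, evenly spaced across the span with equal gaps (rounded down to the nearest mm) at the −x end and between each pair — any rounding remainder accumulates at the +x end.

B is a box-shaped house frame (walls only): outside footprint 5270×3420 mm, wall height 2860 mm, wall thickness 151 mm. The two y-facing walls run the full x-width; the two x-facing walls fit between the inner faces of the y-facing walls.

The house frame is on the floor beside the fence section on its −y side.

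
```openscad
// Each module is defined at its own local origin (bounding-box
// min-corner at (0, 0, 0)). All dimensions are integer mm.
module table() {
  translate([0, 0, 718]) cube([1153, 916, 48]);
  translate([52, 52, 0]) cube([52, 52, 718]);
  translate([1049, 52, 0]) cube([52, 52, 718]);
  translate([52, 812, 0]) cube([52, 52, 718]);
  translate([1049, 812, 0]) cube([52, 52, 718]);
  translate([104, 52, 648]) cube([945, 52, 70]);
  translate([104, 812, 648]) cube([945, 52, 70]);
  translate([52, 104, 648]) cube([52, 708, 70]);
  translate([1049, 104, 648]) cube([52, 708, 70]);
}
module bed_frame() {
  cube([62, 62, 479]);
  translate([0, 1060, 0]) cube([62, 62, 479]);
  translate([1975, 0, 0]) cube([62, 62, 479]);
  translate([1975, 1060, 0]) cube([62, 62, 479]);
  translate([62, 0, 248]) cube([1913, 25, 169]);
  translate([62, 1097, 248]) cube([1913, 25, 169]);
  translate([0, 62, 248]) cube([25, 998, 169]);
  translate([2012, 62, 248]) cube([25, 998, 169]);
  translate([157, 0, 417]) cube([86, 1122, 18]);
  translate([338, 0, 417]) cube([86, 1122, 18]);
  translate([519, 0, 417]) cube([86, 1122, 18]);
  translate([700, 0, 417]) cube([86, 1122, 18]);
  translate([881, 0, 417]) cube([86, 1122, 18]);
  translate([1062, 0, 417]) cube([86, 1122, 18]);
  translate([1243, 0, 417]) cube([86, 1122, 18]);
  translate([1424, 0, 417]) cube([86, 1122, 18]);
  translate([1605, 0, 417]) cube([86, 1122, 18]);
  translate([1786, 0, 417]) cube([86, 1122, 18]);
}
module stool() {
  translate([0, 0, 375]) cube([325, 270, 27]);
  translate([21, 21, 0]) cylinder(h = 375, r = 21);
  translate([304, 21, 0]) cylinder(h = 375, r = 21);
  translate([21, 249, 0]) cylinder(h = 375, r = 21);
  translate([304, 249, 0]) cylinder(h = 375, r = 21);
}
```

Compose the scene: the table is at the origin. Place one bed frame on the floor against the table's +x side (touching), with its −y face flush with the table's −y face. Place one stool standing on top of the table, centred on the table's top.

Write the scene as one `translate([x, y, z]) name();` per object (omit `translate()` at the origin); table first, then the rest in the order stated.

table();
translate([1153, 0, 0]) bed_frame();
translate([414, 323, 766]) stool();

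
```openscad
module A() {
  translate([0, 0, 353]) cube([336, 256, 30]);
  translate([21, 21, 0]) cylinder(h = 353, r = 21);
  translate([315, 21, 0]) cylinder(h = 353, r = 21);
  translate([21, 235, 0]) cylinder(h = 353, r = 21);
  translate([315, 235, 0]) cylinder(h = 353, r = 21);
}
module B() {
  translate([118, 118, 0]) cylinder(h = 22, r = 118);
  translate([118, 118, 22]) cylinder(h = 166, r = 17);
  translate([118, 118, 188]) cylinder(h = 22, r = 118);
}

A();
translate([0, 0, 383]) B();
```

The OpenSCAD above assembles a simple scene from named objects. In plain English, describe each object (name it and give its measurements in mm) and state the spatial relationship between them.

A is a four-legged stool. The seat is a 336×256×30 mm slab whose top surface is at z = 383 mm; four round legs, each 42 mm in diameter, run from the floor (z = 0) to the underside of the seat, each leg's axis is inset half a diameter from the nearest pair of seat edges (so the leg's bounding box is flush with the corner).

B is a spool: two coaxial disc flanges of radius 118 mm and thickness 22 mm, joined by a core cylinder of radius 17 mm and height 166 mm. The lower flange rests on z = 0 and the three cylinders share a vertical axis.

The spool is on top of the stool.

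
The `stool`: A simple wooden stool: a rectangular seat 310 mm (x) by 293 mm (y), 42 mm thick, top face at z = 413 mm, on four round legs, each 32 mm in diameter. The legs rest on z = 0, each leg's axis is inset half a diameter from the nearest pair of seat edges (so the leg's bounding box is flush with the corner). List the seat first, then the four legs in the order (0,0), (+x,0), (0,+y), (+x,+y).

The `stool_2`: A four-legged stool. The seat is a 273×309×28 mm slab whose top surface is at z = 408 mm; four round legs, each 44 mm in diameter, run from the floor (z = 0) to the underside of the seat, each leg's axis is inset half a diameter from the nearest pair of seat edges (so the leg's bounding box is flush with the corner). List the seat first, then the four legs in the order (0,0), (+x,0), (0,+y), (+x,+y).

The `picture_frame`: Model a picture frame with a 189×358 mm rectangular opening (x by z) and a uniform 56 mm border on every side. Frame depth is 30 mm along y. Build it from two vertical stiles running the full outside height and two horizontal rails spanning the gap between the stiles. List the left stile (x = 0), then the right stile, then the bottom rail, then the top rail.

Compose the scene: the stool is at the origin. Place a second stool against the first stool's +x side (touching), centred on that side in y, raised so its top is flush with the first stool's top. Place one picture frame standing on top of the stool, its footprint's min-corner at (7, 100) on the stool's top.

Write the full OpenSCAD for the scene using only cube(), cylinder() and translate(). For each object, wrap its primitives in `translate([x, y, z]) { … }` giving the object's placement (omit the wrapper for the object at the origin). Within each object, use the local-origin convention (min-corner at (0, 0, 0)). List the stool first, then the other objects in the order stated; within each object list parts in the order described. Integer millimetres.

translate([0, 0, 371]) cube([310, 293, 42]);
translate([16, 16, 0]) cylinder(h = 371, r = 16);
translate([294, 16, 0]) cylinder(h = 371, r = 16);
translate([16, 277, 0]) cylinder(h = 371, r = 16);
translate([294, 277, 0]) cylinder(h = 371, r = 16);
translate([310, -8, 5]) {
  translate([0, 0, 380]) cube([273, 309, 28]);
  translate([22, 22, 0]) cylinder(h = 380, r = 22);
  translate([251, 22, 0]) cylinder(h = 380, r = 22);
  translate([22, 287, 0]) cylinder(h = 380, r = 22);
  translate([251, 287, 0]) cylinder(h = 380, r = 22);
}
translate([7, 100, 413]) {
  cube([56, 30, 470]);
  translate([245, 0, 0]) cube([56, 30, 470]);
  translate([56, 0, 0]) cube([189, 30, 56]);
  translate([56, 0, 414]) cube([189, 30, 56]);
}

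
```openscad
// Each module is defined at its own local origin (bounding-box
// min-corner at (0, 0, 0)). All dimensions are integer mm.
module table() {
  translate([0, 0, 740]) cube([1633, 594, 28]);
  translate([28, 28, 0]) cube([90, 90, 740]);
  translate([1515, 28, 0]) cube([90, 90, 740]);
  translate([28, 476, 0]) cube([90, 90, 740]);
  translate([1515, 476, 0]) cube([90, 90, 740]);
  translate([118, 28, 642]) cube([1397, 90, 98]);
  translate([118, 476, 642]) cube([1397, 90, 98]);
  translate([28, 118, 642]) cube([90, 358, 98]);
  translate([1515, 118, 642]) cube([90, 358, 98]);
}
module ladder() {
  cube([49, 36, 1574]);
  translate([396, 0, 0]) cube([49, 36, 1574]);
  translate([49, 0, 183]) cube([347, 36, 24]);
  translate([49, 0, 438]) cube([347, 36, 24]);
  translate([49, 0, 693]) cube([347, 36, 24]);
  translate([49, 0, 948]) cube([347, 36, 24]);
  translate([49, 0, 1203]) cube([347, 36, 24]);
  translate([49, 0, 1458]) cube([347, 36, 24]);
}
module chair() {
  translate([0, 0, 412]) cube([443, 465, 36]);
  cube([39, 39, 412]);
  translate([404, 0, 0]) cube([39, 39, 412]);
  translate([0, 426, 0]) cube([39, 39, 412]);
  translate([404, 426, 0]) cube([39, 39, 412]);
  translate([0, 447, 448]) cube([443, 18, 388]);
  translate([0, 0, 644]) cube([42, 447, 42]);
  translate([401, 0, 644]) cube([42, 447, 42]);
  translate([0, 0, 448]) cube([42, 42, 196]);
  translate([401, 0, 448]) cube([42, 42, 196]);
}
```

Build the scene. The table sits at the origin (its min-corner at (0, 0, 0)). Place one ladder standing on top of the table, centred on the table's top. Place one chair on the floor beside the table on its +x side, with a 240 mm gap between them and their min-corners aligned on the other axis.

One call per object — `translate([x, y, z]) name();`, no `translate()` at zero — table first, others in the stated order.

table();
translate([594, 279, 768]) ladder();
translate([1873, 0, 0]) chair();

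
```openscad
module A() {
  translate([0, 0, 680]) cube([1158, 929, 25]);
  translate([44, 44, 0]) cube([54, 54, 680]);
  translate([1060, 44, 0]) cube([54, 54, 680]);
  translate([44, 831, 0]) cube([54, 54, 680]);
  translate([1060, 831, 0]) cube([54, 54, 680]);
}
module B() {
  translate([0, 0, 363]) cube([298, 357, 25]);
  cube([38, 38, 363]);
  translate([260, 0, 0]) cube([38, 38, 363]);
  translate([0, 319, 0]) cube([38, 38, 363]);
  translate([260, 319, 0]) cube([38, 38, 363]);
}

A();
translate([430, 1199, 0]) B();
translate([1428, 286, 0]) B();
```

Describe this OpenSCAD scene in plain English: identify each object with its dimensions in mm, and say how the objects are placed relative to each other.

A is a rectangular dining table. The top is 1158×929×25 mm with its upper surface at z = 705 mm. It stands on four 54×54 mm square legs, each inset 44 mm from the nearest pair of top edges, running from the floor to the underside of the top.

B is a simple wooden stool: a rectangular seat 298 mm (x) by 357 mm (y), 25 mm thick, top face at z = 388 mm, on four square legs, each 38×38 mm in cross-section. The legs rest on z = 0, each flush with a corner of the seat.

Two stools sit around the table at the +y, +x sides.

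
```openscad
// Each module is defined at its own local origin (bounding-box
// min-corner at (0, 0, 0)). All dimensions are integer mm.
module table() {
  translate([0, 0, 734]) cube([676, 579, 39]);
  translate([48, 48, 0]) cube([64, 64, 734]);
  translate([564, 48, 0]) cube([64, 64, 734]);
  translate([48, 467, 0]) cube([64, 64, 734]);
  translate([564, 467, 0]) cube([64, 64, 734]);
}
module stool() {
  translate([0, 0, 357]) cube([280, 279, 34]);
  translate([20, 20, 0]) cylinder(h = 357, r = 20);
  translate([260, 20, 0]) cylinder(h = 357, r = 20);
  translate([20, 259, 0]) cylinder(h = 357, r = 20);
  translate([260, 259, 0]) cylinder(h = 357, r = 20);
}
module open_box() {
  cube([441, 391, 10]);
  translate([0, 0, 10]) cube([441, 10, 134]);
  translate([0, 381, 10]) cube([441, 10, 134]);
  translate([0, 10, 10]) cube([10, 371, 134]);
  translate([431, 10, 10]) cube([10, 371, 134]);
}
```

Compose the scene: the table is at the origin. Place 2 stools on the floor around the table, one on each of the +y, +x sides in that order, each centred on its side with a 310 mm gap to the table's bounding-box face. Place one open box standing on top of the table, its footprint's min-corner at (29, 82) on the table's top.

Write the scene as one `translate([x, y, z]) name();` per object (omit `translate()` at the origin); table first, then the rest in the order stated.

table();
translate([198, 889, 0]) stool();
translate([986, 150, 0]) stool();
translate([29, 82, 773]) open_box();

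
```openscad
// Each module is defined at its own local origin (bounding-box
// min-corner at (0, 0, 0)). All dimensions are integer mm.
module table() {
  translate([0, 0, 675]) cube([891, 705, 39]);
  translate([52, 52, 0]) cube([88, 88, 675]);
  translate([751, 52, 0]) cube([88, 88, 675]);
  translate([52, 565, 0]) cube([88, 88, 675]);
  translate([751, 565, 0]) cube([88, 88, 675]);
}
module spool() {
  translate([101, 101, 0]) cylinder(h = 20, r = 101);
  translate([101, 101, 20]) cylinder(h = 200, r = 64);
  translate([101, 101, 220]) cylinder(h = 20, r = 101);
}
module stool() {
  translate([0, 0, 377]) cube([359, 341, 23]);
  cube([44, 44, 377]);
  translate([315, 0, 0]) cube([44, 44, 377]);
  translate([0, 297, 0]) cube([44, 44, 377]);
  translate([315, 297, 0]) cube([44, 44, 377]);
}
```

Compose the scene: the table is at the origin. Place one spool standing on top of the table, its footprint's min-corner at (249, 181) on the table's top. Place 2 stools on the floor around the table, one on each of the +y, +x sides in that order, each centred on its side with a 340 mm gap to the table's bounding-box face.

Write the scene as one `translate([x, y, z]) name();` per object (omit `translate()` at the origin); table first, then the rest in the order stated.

table();
translate([249, 181, 714]) spool();
translate([266, 1045, 0]) stool();
translate([1231, 182, 0]) stool();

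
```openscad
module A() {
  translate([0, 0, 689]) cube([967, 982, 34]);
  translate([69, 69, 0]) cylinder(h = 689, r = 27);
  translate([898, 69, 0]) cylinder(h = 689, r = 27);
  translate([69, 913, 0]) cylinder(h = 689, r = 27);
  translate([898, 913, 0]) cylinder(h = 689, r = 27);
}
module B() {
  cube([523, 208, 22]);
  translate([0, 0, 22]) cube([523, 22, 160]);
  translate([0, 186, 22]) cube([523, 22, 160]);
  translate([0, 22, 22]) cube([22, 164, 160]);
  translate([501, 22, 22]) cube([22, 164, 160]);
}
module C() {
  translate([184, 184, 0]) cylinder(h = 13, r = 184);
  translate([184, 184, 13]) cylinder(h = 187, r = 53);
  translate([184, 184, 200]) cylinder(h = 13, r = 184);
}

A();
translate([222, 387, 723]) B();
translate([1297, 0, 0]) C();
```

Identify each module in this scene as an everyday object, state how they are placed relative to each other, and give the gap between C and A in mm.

A is a table. B is an open box. C is a spool. The open box is on top of the table, centred. The spool is on the floor beside the table on its +x side. The gap between the spool and the table is 330 mm.

The spool's nearest face is 330 mm from the table's +x face.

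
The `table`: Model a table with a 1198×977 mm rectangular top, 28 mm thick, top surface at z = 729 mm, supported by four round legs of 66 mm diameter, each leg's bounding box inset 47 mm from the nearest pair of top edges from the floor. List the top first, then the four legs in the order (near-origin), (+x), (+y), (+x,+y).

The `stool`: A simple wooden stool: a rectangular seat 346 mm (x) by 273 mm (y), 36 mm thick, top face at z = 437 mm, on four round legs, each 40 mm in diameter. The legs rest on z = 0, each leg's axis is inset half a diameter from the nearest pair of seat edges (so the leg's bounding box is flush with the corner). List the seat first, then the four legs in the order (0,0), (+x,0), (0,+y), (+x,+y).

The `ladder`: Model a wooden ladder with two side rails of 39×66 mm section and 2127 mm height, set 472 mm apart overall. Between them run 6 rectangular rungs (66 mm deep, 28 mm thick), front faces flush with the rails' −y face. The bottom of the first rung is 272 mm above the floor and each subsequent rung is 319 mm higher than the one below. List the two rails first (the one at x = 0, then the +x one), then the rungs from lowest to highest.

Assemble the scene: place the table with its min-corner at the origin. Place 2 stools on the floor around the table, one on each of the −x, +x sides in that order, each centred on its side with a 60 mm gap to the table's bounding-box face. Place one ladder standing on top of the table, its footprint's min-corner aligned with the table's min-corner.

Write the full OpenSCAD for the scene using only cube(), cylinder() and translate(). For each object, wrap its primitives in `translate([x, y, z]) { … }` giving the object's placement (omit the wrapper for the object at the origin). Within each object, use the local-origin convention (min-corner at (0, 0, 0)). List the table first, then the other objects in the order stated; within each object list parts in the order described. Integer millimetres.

translate([0, 0, 701]) cube([1198, 977, 28]);
translate([80, 80, 0]) cylinder(h = 701, r = 33);
translate([1118, 80, 0]) cylinder(h = 701, r = 33);
translate([80, 897, 0]) cylinder(h = 701, r = 33);
translate([1118, 897, 0]) cylinder(h = 701, r = 33);
translate([-406, 352, 0]) {
  translate([0, 0, 401]) cube([346, 273, 36]);
  translate([20, 20, 0]) cylinder(h = 401, r = 20);
  translate([326, 20, 0]) cylinder(h = 401, r = 20);
  translate([20, 253, 0]) cylinder(h = 401, r = 20);
  translate([326, 253, 0]) cylinder(h = 401, r = 20);
}
translate([1258, 352, 0]) {
  translate([0, 0, 401]) cube([346, 273, 36]);
  translate([20, 20, 0]) cylinder(h = 401, r = 20);
  translate([326, 20, 0]) cylinder(h = 401, r = 20);
  translate([20, 253, 0]) cylinder(h = 401, r = 20);
  translate([326, 253, 0]) cylinder(h = 401, r = 20);
}
translate([0, 0, 729]) {
  cube([39, 66, 2127]);
  translate([433, 0, 0]) cube([39, 66, 2127]);
  translate([39, 0, 272]) cube([394, 66, 28]);
  translate([39, 0, 591]) cube([394, 66, 28]);
  translate([39, 0, 910]) cube([394, 66, 28]);
  translate([39, 0, 1229]) cube([394, 66, 28]);
  translate([39, 0, 1548]) cube([394, 66, 28]);
  translate([39, 0, 1867]) cube([394, 66, 28]);
}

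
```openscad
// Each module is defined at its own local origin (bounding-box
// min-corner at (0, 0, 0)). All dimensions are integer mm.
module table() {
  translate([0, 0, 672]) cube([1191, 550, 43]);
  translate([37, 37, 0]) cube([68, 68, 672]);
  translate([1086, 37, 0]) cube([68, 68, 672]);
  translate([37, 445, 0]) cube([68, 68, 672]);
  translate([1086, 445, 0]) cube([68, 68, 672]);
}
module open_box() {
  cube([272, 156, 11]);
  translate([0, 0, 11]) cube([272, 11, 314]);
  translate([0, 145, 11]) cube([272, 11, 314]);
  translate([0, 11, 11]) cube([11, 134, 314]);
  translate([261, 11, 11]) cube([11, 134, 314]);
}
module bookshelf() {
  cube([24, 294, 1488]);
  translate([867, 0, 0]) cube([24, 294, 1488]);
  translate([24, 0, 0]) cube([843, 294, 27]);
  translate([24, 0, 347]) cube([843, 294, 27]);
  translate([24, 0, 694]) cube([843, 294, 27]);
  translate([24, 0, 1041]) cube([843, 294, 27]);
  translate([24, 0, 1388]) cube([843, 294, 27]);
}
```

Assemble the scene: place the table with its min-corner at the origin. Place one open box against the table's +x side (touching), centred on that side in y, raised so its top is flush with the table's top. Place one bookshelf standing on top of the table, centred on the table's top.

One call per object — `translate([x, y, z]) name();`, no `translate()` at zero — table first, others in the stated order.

table();
translate([1191, 197, 390]) open_box();
translate([150, 128, 715]) bookshelf();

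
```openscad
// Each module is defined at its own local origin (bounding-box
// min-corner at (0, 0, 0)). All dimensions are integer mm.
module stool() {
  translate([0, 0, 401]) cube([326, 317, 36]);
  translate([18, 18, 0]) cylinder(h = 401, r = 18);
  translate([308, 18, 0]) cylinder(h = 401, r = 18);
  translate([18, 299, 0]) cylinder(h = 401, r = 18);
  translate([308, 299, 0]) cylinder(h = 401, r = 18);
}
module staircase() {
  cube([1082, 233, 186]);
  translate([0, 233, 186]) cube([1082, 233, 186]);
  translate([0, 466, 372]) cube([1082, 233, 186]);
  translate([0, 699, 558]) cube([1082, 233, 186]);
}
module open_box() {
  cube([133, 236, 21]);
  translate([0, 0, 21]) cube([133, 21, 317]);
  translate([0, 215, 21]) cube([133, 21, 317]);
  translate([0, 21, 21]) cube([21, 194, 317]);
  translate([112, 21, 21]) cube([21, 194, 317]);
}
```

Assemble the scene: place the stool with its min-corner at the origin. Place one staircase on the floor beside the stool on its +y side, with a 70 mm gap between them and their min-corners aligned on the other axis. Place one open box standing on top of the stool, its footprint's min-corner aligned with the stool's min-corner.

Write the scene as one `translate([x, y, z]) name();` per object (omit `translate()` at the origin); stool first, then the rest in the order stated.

stool();
translate([0, 387, 0]) staircase();
translate([0, 0, 437]) open_box();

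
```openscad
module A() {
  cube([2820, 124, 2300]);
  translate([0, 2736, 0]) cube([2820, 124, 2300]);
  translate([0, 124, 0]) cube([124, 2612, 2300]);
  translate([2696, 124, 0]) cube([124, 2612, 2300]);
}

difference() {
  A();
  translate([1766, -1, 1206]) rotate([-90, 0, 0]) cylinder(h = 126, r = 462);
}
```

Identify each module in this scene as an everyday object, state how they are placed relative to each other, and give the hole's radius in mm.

The subtracted cylinder has r = 462 mm.

A is a house frame. The house frame has a circular hole through its front wall. The hole's radius is 462 mm.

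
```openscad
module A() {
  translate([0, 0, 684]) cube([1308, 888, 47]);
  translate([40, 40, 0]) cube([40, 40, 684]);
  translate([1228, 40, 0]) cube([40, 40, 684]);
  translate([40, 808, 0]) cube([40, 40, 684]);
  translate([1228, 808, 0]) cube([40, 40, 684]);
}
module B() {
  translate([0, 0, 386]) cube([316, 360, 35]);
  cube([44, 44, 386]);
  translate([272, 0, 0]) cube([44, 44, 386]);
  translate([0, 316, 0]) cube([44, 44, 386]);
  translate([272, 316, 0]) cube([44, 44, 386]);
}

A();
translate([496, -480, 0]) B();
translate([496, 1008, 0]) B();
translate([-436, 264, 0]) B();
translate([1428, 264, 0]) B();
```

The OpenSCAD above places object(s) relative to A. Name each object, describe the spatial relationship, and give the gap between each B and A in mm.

A is a table. B is a stool. Four stools sit around the table at the −y, +y, −x, +x sides. The gap between each stool and the table is 120 mm.

Each stool's nearest face is 120 mm from the table's bounding box.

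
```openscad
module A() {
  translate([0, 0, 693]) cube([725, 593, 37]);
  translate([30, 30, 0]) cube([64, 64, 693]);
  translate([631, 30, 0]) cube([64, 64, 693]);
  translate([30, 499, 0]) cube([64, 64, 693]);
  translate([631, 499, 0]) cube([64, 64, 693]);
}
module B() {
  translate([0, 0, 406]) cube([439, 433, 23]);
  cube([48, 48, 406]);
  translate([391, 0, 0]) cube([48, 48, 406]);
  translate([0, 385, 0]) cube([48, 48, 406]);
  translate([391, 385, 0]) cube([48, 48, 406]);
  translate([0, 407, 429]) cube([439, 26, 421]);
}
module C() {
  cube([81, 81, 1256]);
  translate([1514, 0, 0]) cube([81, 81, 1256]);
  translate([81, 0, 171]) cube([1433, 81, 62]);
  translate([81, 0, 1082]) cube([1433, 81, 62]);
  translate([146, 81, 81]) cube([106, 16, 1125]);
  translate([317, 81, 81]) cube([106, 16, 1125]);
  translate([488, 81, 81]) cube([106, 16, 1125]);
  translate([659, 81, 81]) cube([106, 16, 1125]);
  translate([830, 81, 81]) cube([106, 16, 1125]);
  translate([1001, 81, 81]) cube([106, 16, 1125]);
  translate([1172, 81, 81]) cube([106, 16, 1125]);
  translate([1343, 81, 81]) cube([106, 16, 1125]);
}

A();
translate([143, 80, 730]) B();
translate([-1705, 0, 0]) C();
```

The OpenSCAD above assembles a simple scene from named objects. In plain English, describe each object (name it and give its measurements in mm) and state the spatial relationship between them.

A is a table: top 725 mm (x) × 593 mm (y), 37 mm thick, upper face at z = 730 mm, on four 64×64 mm square legs, each inset 30 mm from the nearest pair of top edges, running from z = 0 to the bottom of the top.

B is a chair: 439×433 mm seat, 23 mm thick, top at z = 429 mm, on four 48 mm square corner legs flush with the seat edges. A 26 mm thick backrest slab spans the full seat width, extending 421 mm above the seat top, its back face flush with the seat's +y edge.

C is a fence section. Two 81×81 mm posts, 1256 mm tall, stand on the floor with a clear span of 1433 mm between their inner faces. Two horizontal rails of 81×62 mm section span the gap between the posts with their undersides at z = 171 mm and z = 1082 mm, flush with the posts' −y face. 8 pickets, each 106 mm wide, 16 mm thick and 1125 mm tall, are fixed to the +y face of the rails with their bottoms at z = 81 mm, evenly spaced across the span with equal gaps (rounded down to the nearest mm) at the −x end and between each pair — any rounding remainder accumulates at the +x end.

The chair is on top of the table, centred. The fence section is on the floor beside the table on its −x side.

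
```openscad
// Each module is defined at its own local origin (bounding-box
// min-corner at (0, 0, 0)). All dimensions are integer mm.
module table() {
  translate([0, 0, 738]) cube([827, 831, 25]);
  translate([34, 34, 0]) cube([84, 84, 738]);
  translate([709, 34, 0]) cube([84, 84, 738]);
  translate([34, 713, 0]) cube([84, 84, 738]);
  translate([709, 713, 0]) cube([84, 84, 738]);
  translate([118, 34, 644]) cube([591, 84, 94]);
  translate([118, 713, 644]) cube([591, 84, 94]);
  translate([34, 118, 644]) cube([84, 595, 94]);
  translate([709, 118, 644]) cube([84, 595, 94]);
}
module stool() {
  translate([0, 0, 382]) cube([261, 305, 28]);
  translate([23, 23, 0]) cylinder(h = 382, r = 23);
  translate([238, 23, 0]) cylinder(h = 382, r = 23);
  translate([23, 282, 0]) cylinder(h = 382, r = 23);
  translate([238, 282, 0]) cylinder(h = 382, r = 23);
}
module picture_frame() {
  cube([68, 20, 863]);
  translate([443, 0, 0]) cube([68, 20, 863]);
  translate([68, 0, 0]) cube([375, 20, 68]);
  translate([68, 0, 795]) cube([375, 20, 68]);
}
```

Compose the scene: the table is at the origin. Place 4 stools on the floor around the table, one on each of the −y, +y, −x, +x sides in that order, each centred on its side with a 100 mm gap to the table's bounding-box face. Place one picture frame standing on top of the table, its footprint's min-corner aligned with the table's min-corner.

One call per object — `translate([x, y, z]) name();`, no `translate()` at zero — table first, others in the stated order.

table();
translate([283, -405, 0]) stool();
translate([283, 931, 0]) stool();
translate([-361, 263, 0]) stool();
translate([927, 263, 0]) stool();
translate([0, 0, 763]) picture_frame();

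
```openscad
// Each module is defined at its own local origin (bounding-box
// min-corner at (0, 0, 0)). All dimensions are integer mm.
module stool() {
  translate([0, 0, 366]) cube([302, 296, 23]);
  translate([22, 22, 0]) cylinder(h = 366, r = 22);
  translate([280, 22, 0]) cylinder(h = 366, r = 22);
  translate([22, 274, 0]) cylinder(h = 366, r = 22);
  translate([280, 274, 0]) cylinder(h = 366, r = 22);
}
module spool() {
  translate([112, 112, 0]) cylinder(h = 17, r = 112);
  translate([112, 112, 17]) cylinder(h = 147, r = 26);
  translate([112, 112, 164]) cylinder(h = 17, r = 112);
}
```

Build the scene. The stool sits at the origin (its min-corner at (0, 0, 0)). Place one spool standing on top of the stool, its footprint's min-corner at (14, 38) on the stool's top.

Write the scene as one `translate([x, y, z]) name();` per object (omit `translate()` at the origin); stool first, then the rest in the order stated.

stool();
translate([14, 38, 389]) spool();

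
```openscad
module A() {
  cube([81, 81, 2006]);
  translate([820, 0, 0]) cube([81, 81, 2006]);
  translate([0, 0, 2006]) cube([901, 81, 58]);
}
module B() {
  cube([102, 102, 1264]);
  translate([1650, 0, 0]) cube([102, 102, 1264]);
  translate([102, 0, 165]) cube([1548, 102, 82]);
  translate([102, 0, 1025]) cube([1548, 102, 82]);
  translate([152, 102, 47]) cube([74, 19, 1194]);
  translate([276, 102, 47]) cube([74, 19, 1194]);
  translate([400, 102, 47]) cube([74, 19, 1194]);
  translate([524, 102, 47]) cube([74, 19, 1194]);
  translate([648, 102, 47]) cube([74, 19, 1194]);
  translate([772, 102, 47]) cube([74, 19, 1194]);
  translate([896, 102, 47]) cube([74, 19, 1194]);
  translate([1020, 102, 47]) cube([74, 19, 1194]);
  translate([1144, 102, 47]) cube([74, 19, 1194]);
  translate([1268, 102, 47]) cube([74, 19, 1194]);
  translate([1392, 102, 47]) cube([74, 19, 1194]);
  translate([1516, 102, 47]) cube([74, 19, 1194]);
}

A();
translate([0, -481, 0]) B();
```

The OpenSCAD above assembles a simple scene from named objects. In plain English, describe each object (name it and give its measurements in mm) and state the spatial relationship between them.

A is a rectangular door frame: two vertical jambs of 81×81 mm section, 2006 mm tall, with a clear opening 739 mm wide between their inner faces. A header 58 mm tall and 81 mm deep lies on top of the jambs and spans the full outside width.

B is a fence section. Two 102×102 mm posts, 1264 mm tall, stand on the floor with a clear span of 1548 mm between their inner faces. Two horizontal rails of 102×82 mm section span the gap between the posts with their undersides at z = 165 mm and z = 1025 mm, flush with the posts' −y face. 12 pickets, each 74 mm wide, 19 mm thick and 1194 mm tall, are fixed to the +y face of the rails with their bottoms at z = 47 mm, evenly spaced across the span with equal gaps (rounded down to the nearest mm) at the −x end and between each pair — any rounding remainder accumulates at the +x end.

The fence section is on the floor beside the door frame on its −y side.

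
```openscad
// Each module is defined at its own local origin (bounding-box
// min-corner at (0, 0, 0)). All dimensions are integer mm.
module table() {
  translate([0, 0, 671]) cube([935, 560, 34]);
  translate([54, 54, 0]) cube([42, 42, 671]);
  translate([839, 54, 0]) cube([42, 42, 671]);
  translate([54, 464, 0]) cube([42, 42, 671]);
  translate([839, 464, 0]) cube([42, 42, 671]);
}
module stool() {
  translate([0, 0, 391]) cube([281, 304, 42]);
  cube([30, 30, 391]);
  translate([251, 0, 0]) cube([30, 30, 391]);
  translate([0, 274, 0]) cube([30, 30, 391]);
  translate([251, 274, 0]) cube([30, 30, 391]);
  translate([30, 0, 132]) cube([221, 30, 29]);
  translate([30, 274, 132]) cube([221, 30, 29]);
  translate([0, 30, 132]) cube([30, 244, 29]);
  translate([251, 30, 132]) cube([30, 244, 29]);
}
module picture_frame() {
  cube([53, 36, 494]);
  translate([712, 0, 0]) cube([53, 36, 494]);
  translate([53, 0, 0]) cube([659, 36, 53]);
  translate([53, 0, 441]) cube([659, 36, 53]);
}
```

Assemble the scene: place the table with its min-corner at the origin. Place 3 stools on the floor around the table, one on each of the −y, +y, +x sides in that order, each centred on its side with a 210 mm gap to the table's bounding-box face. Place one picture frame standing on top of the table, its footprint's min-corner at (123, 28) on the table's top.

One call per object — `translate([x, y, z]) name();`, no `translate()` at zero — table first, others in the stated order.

table();
translate([327, -514, 0]) stool();
translate([327, 770, 0]) stool();
translate([1145, 128, 0]) stool();
translate([123, 28, 705]) picture_frame();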